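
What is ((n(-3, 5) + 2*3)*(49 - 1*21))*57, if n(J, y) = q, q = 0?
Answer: 9576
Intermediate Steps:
n(J, y) = 0
((n(-3, 5) + 2*3)*(49 - 1*21))*57 = ((0 + 2*3)*(49 - 1*21))*57 = ((0 + 6)*(49 - 21))*57 = (6*28)*57 = 168*57 = 9576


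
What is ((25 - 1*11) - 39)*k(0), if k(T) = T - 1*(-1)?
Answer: -25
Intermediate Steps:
k(T) = 1 + T (k(T) = T + 1 = 1 + T)
((25 - 1*11) - 39)*k(0) = ((25 - 1*11) - 39)*(1 + 0) = ((25 - 11) - 39)*1 = (14 - 39)*1 = -25*1 = -25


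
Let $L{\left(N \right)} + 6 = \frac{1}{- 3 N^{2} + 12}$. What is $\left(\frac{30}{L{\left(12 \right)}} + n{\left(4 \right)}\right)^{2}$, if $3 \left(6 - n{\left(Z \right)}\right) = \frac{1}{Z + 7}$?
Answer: $\frac{6534620569}{6921075249} \approx 0.94416$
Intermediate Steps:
$n{\left(Z \right)} = 6 - \frac{1}{3 \left(7 + Z\right)}$ ($n{\left(Z \right)} = 6 - \frac{1}{3 \left(Z + 7\right)} = 6 - \frac{1}{3 \left(7 + Z\right)}$)
$L{\left(N \right)} = -6 + \frac{1}{12 - 3 N^{2}}$ ($L{\left(N \right)} = -6 + \frac{1}{- 3 N^{2} + 12} = -6 + \frac{1}{12 - 3 N^{2}}$)
$\left(\frac{30}{L{\left(12 \right)}} + n{\left(4 \right)}\right)^{2} = \left(\frac{30}{\frac{1}{3} \frac{1}{-4 + 12^{2}} \left(71 - 18 \cdot 12^{2}\right)} + \frac{125 + 18 \cdot 4}{3 \left(7 + 4\right)}\right)^{2} = \left(\frac{30}{\frac{1}{3} \frac{1}{-4 + 144} \left(71 - 2592\right)} + \frac{125 + 72}{3 \cdot 11}\right)^{2} = \left(\frac{30}{\frac{1}{3} \cdot \frac{1}{140} \left(71 - 2592\right)} + \frac{1}{3} \cdot \frac{1}{11} \cdot 197\right)^{2} = \left(\frac{30}{\frac{1}{3} \cdot \frac{1}{140} \left(-2521\right)} + \frac{197}{33}\right)^{2} = \left(\frac{30}{- \frac{2521}{420}} + \frac{197}{33}\right)^{2} = \left(30 \left(- \frac{420}{2521}\right) + \frac{197}{33}\right)^{2} = \left(- \frac{12600}{2521} + \frac{197}{33}\right)^{2} = \left(\frac{80837}{83193}\right)^{2} = \frac{6534620569}{6921075249}$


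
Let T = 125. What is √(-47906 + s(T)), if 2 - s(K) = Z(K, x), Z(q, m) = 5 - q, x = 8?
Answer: 2*I*√11946 ≈ 218.6*I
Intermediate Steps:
s(K) = -3 + K (s(K) = 2 - (5 - K) = 2 + (-5 + K) = -3 + K)
√(-47906 + s(T)) = √(-47906 + (-3 + 125)) = √(-47906 + 122) = √(-47784) = 2*I*√11946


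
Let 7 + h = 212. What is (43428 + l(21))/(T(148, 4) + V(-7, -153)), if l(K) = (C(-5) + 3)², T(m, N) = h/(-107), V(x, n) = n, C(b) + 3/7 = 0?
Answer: -28465959/101528 ≈ -280.38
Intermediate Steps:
h = 205 (h = -7 + 212 = 205)
C(b) = -3/7 (C(b) = -3/7 + 0 = -3/7)
T(m, N) = -205/107 (T(m, N) = 205/(-107) = 205*(-1/107) = -205/107)
l(K) = 324/49 (l(K) = (-3/7 + 3)² = (18/7)² = 324/49)
(43428 + l(21))/(T(148, 4) + V(-7, -153)) = (43428 + 324/49)/(-205/107 - 153) = 2128296/(49*(-16576/107)) = (2128296/49)*(-107/16576) = -28465959/101528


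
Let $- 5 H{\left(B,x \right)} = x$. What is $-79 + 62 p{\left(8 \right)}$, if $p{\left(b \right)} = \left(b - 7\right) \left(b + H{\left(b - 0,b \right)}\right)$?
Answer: $\frac{1589}{5} \approx 317.8$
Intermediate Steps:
$H{\left(B,x \right)} = - \frac{x}{5}$
$p{\left(b \right)} = \frac{4 b \left(-7 + b\right)}{5}$ ($p{\left(b \right)} = \left(b - 7\right) \left(b - \frac{b}{5}\right) = \left(-7 + b\right) \frac{4 b}{5} = \frac{4 b \left(-7 + b\right)}{5}$)
$-79 + 62 p{\left(8 \right)} = -79 + 62 \cdot \frac{4}{5} \cdot 8 \left(-7 + 8\right) = -79 + 62 \cdot \frac{4}{5} \cdot 8 \cdot 1 = -79 + 62 \cdot \frac{32}{5} = -79 + \frac{1984}{5} = \frac{1589}{5}$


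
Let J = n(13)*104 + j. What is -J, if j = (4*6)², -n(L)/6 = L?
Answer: 7536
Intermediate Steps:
n(L) = -6*L
j = 576 (j = 24² = 576)
J = -7536 (J = -6*13*104 + 576 = -78*104 + 576 = -8112 + 576 = -7536)
-J = -1*(-7536) = 7536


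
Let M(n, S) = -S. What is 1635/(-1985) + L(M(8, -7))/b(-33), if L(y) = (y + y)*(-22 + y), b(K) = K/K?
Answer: -83697/397 ≈ -210.82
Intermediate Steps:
b(K) = 1
L(y) = 2*y*(-22 + y) (L(y) = (2*y)*(-22 + y) = 2*y*(-22 + y))
1635/(-1985) + L(M(8, -7))/b(-33) = 1635/(-1985) + (2*(-1*(-7))*(-22 - 1*(-7)))/1 = 1635*(-1/1985) + (2*7*(-22 + 7))*1 = -327/397 + (2*7*(-15))*1 = -327/397 - 210*1 = -327/397 - 210 = -83697/397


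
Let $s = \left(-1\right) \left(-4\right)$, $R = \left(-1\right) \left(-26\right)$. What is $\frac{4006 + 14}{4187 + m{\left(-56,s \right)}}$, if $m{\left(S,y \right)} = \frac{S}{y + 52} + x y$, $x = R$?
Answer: $\frac{134}{143} \approx 0.93706$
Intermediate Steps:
$R = 26$
$s = 4$
$x = 26$
$m{\left(S,y \right)} = 26 y + \frac{S}{52 + y}$ ($m{\left(S,y \right)} = \frac{S}{y + 52} + 26 y = \frac{S}{52 + y} + 26 y = 26 y + \frac{S}{52 + y}$)
$\frac{4006 + 14}{4187 + m{\left(-56,s \right)}} = \frac{4006 + 14}{4187 + \frac{-56 + 26 \cdot 4^{2} + 1352 \cdot 4}{52 + 4}} = \frac{4020}{4187 + \frac{-56 + 26 \cdot 16 + 5408}{56}} = \frac{4020}{4187 + \frac{-56 + 416 + 5408}{56}} = \frac{4020}{4187 + \frac{1}{56} \cdot 5768} = \frac{4020}{4187 + 103} = \frac{4020}{4290} = 4020 \cdot \frac{1}{4290} = \frac{134}{143}$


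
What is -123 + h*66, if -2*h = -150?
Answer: 4827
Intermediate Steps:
h = 75 (h = -½*(-150) = 75)
-123 + h*66 = -123 + 75*66 = -123 + 4950 = 4827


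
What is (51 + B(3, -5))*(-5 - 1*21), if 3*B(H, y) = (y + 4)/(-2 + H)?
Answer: -3952/3 ≈ -1317.3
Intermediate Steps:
B(H, y) = (4 + y)/(3*(-2 + H)) (B(H, y) = ((y + 4)/(-2 + H))/3 = ((4 + y)/(-2 + H))/3 = (4 + y)/(3*(-2 + H)))
(51 + B(3, -5))*(-5 - 1*21) = (51 + (4 - 5)/(3*(-2 + 3)))*(-5 - 1*21) = (51 + (⅓)*(-1)/1)*(-5 - 21) = (51 + (⅓)*1*(-1))*(-26) = (51 - ⅓)*(-26) = (152/3)*(-26) = -3952/3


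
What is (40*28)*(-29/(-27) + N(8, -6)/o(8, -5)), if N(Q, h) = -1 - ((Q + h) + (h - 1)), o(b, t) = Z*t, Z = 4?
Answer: 26432/27 ≈ 978.96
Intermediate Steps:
o(b, t) = 4*t
N(Q, h) = -Q - 2*h (N(Q, h) = -1 - ((Q + h) + (-1 + h)) = -1 - (-1 + Q + 2*h) = -1 + (1 - Q - 2*h) = -Q - 2*h)
(40*28)*(-29/(-27) + N(8, -6)/o(8, -5)) = (40*28)*(-29/(-27) + (-1*8 - 2*(-6))/((4*(-5)))) = 1120*(-29*(-1/27) + (-8 + 12)/(-20)) = 1120*(29/27 + 4*(-1/20)) = 1120*(29/27 - ⅕) = 1120*(118/135) = 26432/27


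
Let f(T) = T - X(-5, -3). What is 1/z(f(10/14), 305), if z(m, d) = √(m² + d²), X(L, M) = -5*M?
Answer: 7*√182729/913645 ≈ 0.0032751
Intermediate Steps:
f(T) = -15 + T (f(T) = T - (-5)*(-3) = T - 1*15 = T - 15 = -15 + T)
z(m, d) = √(d² + m²)
1/z(f(10/14), 305) = 1/(√(305² + (-15 + 10/14)²)) = 1/(√(93025 + (-15 + 10*(1/14))²)) = 1/(√(93025 + (-15 + 5/7)²)) = 1/(√(93025 + (-100/7)²)) = 1/(√(93025 + 10000/49)) = 1/(√(4568225/49)) = 1/(5*√182729/7) = 7*√182729/913645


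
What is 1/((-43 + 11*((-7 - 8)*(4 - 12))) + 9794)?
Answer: 1/11071 ≈ 9.0326e-5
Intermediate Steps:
1/((-43 + 11*((-7 - 8)*(4 - 12))) + 9794) = 1/((-43 + 11*(-15*(-8))) + 9794) = 1/((-43 + 11*120) + 9794) = 1/((-43 + 1320) + 9794) = 1/(1277 + 9794) = 1/11071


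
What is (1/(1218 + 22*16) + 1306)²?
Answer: 4204226277241/2464900 ≈ 1.7056e+6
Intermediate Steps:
(1/(1218 + 22*16) + 1306)² = (1/(1218 + 352) + 1306)² = (1/1570 + 1306)² = (2050421/1570)² = 4204226277241/2464900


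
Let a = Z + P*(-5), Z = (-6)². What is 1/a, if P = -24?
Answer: 1/156 ≈ 0.0064103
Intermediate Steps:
Z = 36
a = 156 (a = 36 - 24*(-5) = 36 + 120 = 156)
1/a = 1/156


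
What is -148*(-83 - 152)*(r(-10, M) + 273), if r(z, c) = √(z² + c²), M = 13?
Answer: 9494940 + 34780*√269 ≈ 1.0065e+7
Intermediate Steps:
r(z, c) = √(c² + z²)
-148*(-83 - 152)*(r(-10, M) + 273) = -148*(-83 - 152)*(√(13² + (-10)²) + 273) = -(-34780)*(√(169 + 100) + 273) = -(-34780)*(√269 + 273) = -(-34780)*(273 + √269) = -148*(-64155 - 235*√269) = 9494940 + 34780*√269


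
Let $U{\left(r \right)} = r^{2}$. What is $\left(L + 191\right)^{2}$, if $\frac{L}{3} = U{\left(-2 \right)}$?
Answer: $41209$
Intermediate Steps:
$L = 12$ ($L = 3 \left(-2\right)^{2} = 3 \cdot 4 = 12$)
$\left(L + 191\right)^{2} = \left(12 + 191\right)^{2} = 203^{2} = 41209$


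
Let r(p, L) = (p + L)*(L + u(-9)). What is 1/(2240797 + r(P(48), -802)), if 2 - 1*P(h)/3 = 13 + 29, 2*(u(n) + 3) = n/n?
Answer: 1/2982546 ≈ 3.3528e-7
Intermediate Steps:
u(n) = -5/2 (u(n) = -3 + (n/n)/2 = -3 + (½)*1 = -3 + ½ = -5/2)
P(h) = -120 (P(h) = 6 - 3*(13 + 29) = 6 - 3*42 = 6 - 126 = -120)
r(p, L) = (-5/2 + L)*(L + p) (r(p, L) = (p + L)*(L - 5/2) = (L + p)*(-5/2 + L) = (-5/2 + L)*(L + p))
1/(2240797 + r(P(48), -802)) = 1/(2240797 + ((-802)² - 5/2*(-802) - 5/2*(-120) - 802*(-120))) = 1/(2240797 + (643204 + 2005 + 300 + 96240)) = 1/(2240797 + 741749) = 1/2982546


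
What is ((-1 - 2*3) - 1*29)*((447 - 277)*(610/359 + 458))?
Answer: -1009995840/359 ≈ -2.8134e+6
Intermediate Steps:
((-1 - 2*3) - 1*29)*((447 - 277)*(610/359 + 458)) = ((-1 - 6) - 29)*(170*(610*(1/359) + 458)) = (-7 - 29)*(170*(610/359 + 458)) = -6120*165032/359 = -36*28055440/359 = -1009995840/359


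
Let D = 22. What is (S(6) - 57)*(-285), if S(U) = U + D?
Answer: 8265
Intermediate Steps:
S(U) = 22 + U (S(U) = U + 22 = 22 + U)
(S(6) - 57)*(-285) = ((22 + 6) - 57)*(-285) = (28 - 57)*(-285) = -29*(-285) = 8265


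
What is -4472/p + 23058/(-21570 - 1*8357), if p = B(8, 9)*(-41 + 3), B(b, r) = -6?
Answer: -34772692/1705839 ≈ -20.385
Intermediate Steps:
p = 228 (p = -6*(-41 + 3) = -6*(-38) = 228)
-4472/p + 23058/(-21570 - 1*8357) = -4472/228 + 23058/(-21570 - 1*8357) = -4472*1/228 + 23058/(-21570 - 8357) = -1118/57 + 23058/(-29927) = -1118/57 + 23058*(-1/29927) = -1118/57 - 23058/29927 = -34772692/1705839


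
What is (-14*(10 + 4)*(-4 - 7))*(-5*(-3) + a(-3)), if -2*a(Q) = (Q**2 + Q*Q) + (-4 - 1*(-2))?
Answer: 15092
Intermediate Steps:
a(Q) = 1 - Q**2 (a(Q) = -((Q**2 + Q*Q) + (-4 - 1*(-2)))/2 = -((Q**2 + Q**2) + (-4 + 2))/2 = -(2*Q**2 - 2)/2 = -(-2 + 2*Q**2)/2 = 1 - Q**2)
(-14*(10 + 4)*(-4 - 7))*(-5*(-3) + a(-3)) = (-14*(10 + 4)*(-4 - 7))*(-5*(-3) + (1 - 1*(-3)**2)) = (-196*(-11))*(15 + (1 - 1*9)) = (-14*(-154))*(15 + (1 - 9)) = 2156*(15 - 8) = 2156*7 = 15092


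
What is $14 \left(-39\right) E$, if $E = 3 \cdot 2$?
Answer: $-3276$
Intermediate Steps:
$E = 6$
$14 \left(-39\right) E = 14 \left(-39\right) 6 = \left(-546\right) 6 = -3276$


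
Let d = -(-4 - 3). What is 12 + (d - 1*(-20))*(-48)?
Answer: -1284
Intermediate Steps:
d = 7 (d = -1*(-7) = 7)
12 + (d - 1*(-20))*(-48) = 12 + (7 - 1*(-20))*(-48) = 12 + (7 + 20)*(-48) = 12 + 27*(-48) = 12 - 1296 = -1284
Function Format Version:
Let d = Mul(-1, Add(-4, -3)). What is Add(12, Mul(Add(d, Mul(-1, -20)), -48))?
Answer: -1284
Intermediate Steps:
d = 7 (d = Mul(-1, -7) = 7)
Add(12, Mul(Add(d, Mul(-1, -20)), -48)) = Add(12, Mul(Add(7, Mul(-1, -20)), -48)) = Add(12, Mul(Add(7, 20), -48)) = Add(12, Mul(27, -48)) = Add(12, -1296) = -1284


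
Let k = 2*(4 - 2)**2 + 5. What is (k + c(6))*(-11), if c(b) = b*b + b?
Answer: -605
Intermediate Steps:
c(b) = b + b**2 (c(b) = b**2 + b = b + b**2)
k = 13 (k = 2*2**2 + 5 = 2*4 + 5 = 8 + 5 = 13)
(k + c(6))*(-11) = (13 + 6*(1 + 6))*(-11) = (13 + 6*7)*(-11) = (13 + 42)*(-11) = 55*(-11) = -605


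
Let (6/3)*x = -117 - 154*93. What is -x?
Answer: 14439/2 ≈ 7219.5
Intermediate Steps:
x = -14439/2 (x = (-117 - 154*93)/2 = (-117 - 14322)/2 = (1/2)*(-14439) = -14439/2 ≈ -7219.5)
-x = -1*(-14439/2) = 14439/2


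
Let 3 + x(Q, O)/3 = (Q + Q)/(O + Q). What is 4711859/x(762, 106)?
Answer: -1022473403/810 ≈ -1.2623e+6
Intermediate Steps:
x(Q, O) = -9 + 6*Q/(O + Q) (x(Q, O) = -9 + 3*((Q + Q)/(O + Q)) = -9 + 3*((2*Q)/(O + Q)) = -9 + 3*(2*Q/(O + Q)) = -9 + 6*Q/(O + Q))
4711859/x(762, 106) = 4711859/((3*(-1*762 - 3*106)/(106 + 762))) = 4711859/((3*(-762 - 318)/868)) = 4711859/((3*(1/868)*(-1080))) = 4711859/(-810/217) = 4711859*(-217/810) = -1022473403/810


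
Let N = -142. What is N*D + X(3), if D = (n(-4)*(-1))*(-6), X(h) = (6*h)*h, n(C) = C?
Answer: 3462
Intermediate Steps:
X(h) = 6*h²
D = -24 (D = -4*(-1)*(-6) = 4*(-6) = -24)
N*D + X(3) = -142*(-24) + 6*3² = 3408 + 6*9 = 3408 + 54 = 3462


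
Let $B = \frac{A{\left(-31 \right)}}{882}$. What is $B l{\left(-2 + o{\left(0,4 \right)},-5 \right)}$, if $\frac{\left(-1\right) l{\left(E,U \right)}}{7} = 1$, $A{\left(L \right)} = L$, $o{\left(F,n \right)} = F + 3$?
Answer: $\frac{31}{126} \approx 0.24603$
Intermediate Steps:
$o{\left(F,n \right)} = 3 + F$
$l{\left(E,U \right)} = -7$ ($l{\left(E,U \right)} = \left(-7\right) 1 = -7$)
$B = - \frac{31}{882} \approx -0.035147$
$B l{\left(-2 + o{\left(0,4 \right)},-5 \right)} = \left(- \frac{31}{882}\right) \left(-7\right) = \frac{31}{126}$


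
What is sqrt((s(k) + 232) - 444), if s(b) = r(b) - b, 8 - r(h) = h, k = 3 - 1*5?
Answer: 10*I*sqrt(2) ≈ 14.142*I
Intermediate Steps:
k = -2 (k = 3 - 5 = -2)
r(h) = 8 - h
s(b) = 8 - 2*b (s(b) = (8 - b) - b = 8 - 2*b)
sqrt((s(k) + 232) - 444) = sqrt(((8 - 2*(-2)) + 232) - 444) = sqrt(((8 + 4) + 232) - 444) = sqrt((12 + 232) - 444) = sqrt(244 - 444) = sqrt(-200) = 10*I*sqrt(2)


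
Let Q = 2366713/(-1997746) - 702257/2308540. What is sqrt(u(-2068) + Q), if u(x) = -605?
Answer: I*sqrt(4770583598611203736612445)/88689933670 ≈ 24.627*I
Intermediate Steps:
Q = -3433291370871/2305938275420 (Q = 2366713*(-1/1997746) - 702257*1/2308540 = -2366713/1997746 - 702257/2308540 = -3433291370871/2305938275420 ≈ -1.4889)
sqrt(u(-2068) + Q) = sqrt(-605 - 3433291370871/2305938275420) = sqrt(-1398525947999971/2305938275420) = I*sqrt(4770583598611203736612445)/88689933670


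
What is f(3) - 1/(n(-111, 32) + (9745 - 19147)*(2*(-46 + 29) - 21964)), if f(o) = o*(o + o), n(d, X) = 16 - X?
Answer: 3722853239/206825180 ≈ 18.000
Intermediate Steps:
f(o) = 2*o² (f(o) = o*(2*o) = 2*o²)
f(3) - 1/(n(-111, 32) + (9745 - 19147)*(2*(-46 + 29) - 21964)) = 2*3² - 1/((16 - 1*32) + (9745 - 19147)*(2*(-46 + 29) - 21964)) = 2*9 - 1/((16 - 32) - 9402*(2*(-17) - 21964)) = 18 - 1/(-16 - 9402*(-34 - 21964)) = 18 - 1/(-16 - 9402*(-21998)) = 18 - 1/(-16 + 206825196) = 18 - 1/206825180 = 3722853239/206825180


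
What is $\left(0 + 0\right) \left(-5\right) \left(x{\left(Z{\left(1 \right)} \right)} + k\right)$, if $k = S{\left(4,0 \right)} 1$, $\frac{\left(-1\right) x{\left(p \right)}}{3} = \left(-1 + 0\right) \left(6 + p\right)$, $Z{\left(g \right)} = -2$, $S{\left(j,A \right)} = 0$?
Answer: $0$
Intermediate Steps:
$x{\left(p \right)} = 18 + 3 p$ ($x{\left(p \right)} = - 3 \left(-1 + 0\right) \left(6 + p\right) = - 3 \left(- (6 + p)\right) = - 3 \left(-6 - p\right) = 18 + 3 p$)
$k = 0$ ($k = 0 \cdot 1 = 0$)
$\left(0 + 0\right) \left(-5\right) \left(x{\left(Z{\left(1 \right)} \right)} + k\right) = \left(0 + 0\right) \left(-5\right) \left(\left(18 + 3 \left(-2\right)\right) + 0\right) = 0 \left(-5\right) \left(\left(18 - 6\right) + 0\right) = 0 \left(12 + 0\right) = 0 \cdot 12 = 0$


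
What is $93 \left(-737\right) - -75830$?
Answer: $7289$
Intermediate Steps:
$93 \left(-737\right) - -75830 = -68541 + 75830 = 7289$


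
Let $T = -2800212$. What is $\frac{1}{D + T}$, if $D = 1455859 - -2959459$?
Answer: $\frac{1}{1615106} \approx 6.1915 \cdot 10^{-7}$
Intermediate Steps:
$D = 4415318$ ($D = 1455859 + 2959459 = 4415318$)
$\frac{1}{D + T} = \frac{1}{4415318 - 2800212} = \frac{1}{1615106}$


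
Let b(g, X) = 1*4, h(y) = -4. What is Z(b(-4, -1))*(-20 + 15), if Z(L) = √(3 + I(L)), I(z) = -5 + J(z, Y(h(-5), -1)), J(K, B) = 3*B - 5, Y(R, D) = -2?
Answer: -5*I*√13 ≈ -18.028*I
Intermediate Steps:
b(g, X) = 4
J(K, B) = -5 + 3*B
I(z) = -16 (I(z) = -5 + (-5 + 3*(-2)) = -5 + (-5 - 6) = -5 - 11 = -16)
Z(L) = I*√13 (Z(L) = √(3 - 16) = √(-13) = I*√13)
Z(b(-4, -1))*(-20 + 15) = (I*√13)*(-20 + 15) = (I*√13)*(-5) = -5*I*√13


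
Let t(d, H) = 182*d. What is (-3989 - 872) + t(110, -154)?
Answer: 15159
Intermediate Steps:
(-3989 - 872) + t(110, -154) = (-3989 - 872) + 182*110 = -4861 + 20020 = 15159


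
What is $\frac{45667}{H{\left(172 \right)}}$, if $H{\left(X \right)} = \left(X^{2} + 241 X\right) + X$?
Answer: $\frac{45667}{71208} \approx 0.64132$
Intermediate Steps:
$H{\left(X \right)} = X^{2} + 242 X$
$\frac{45667}{H{\left(172 \right)}} = \frac{45667}{172 \left(242 + 172\right)} = \frac{45667}{172 \cdot 414} = \frac{45667}{71208}$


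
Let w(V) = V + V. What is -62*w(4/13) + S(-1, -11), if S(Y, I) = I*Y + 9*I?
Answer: -1640/13 ≈ -126.15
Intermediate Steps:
S(Y, I) = 9*I + I*Y
w(V) = 2*V
-62*w(4/13) + S(-1, -11) = -124*4/13 - 11*(9 - 1) = -124*4*(1/13) - 11*8 = -124*4/13 - 88 = -62*8/13 - 88 = -496/13 - 88 = -1640/13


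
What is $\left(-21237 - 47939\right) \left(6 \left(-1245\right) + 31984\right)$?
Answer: $-1695780464$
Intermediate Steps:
$\left(-21237 - 47939\right) \left(6 \left(-1245\right) + 31984\right) = - 69176 \left(-7470 + 31984\right) = \left(-69176\right) 24514 = -1695780464$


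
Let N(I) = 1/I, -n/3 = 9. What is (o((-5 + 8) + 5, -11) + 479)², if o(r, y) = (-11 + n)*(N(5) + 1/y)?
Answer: 682097689/3025 ≈ 2.2549e+5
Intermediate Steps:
n = -27 (n = -3*9 = -27)
o(r, y) = -38/5 - 38/y (o(r, y) = (-11 - 27)*(1/5 + 1/y) = -38*(⅕ + 1/y) = -38/5 - 38/y)
(o((-5 + 8) + 5, -11) + 479)² = ((-38/5 - 38/(-11)) + 479)² = ((-38/5 - 38*(-1/11)) + 479)² = ((-38/5 + 38/11) + 479)² = (-228/55 + 479)² = (26117/55)² = 682097689/3025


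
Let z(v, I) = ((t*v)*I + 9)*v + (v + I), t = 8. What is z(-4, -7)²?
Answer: 889249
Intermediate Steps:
z(v, I) = I + v + v*(9 + 8*I*v) (z(v, I) = ((8*v)*I + 9)*v + (v + I) = (8*I*v + 9)*v + (I + v) = (9 + 8*I*v)*v + (I + v) = v*(9 + 8*I*v) + (I + v) = I + v + v*(9 + 8*I*v))
z(-4, -7)² = (-7 + 10*(-4) + 8*(-7)*(-4)²)² = (-7 - 40 + 8*(-7)*16)² = (-7 - 40 - 896)² = (-943)² = 889249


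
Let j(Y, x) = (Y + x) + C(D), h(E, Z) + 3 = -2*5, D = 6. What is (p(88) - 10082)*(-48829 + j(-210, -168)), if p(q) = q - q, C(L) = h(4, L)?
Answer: 496236040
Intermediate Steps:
h(E, Z) = -13 (h(E, Z) = -3 - 2*5 = -3 - 10 = -13)
C(L) = -13
p(q) = 0
j(Y, x) = -13 + Y + x (j(Y, x) = (Y + x) - 13 = -13 + Y + x)
(p(88) - 10082)*(-48829 + j(-210, -168)) = (0 - 10082)*(-48829 + (-13 - 210 - 168)) = -10082*(-48829 - 391) = -10082*(-49220) = 496236040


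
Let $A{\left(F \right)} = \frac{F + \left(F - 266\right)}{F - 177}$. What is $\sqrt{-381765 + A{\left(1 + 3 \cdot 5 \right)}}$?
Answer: $\frac{i \sqrt{9895692891}}{161} \approx 617.87 i$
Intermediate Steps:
$A{\left(F \right)} = \frac{-266 + 2 F}{-177 + F}$ ($A{\left(F \right)} = \frac{F + \left(-266 + F\right)}{-177 + F} = \frac{-266 + 2 F}{-177 + F}$)
$\sqrt{-381765 + A{\left(1 + 3 \cdot 5 \right)}} = \sqrt{-381765 + \frac{2 \left(-133 + \left(1 + 3 \cdot 5\right)\right)}{-177 + \left(1 + 3 \cdot 5\right)}} = \sqrt{-381765 + \frac{2 \left(-133 + \left(1 + 15\right)\right)}{-177 + \left(1 + 15\right)}} = \sqrt{-381765 + \frac{2 \left(-133 + 16\right)}{-177 + 16}} = \sqrt{-381765 + 2 \frac{1}{-161} \left(-117\right)} = \sqrt{-381765 + 2 \left(- \frac{1}{161}\right) \left(-117\right)} = \sqrt{-381765 + \frac{234}{161}} = \sqrt{- \frac{61463931}{161}} = \frac{i \sqrt{9895692891}}{161}$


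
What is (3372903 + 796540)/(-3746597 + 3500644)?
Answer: -4169443/245953 ≈ -16.952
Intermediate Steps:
(3372903 + 796540)/(-3746597 + 3500644) = 4169443/(-245953) = 4169443*(-1/245953) = -4169443/245953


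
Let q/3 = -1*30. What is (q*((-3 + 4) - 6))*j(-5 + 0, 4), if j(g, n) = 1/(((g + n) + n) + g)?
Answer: -225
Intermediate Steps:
j(g, n) = 1/(2*g + 2*n) (j(g, n) = 1/((g + 2*n) + g) = 1/(2*g + 2*n))
q = -90 (q = 3*(-1*30) = 3*(-30) = -90)
(q*((-3 + 4) - 6))*j(-5 + 0, 4) = (-90*((-3 + 4) - 6))*(1/(2*((-5 + 0) + 4))) = (-90*(1 - 6))*(1/(2*(-5 + 4))) = (-90*(-5))*((1/2)/(-1)) = 450*((1/2)*(-1)) = 450*(-1/2) = -225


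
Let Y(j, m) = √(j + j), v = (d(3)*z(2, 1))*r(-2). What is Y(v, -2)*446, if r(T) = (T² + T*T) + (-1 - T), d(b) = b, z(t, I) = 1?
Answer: 1338*√6 ≈ 3277.4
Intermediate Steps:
r(T) = -1 - T + 2*T² (r(T) = (T² + T²) + (-1 - T) = 2*T² + (-1 - T) = -1 - T + 2*T²)
v = 27 (v = (3*1)*(-1 - 1*(-2) + 2*(-2)²) = 3*(-1 + 2 + 2*4) = 3*(-1 + 2 + 8) = 3*9 = 27)
Y(j, m) = √2*√j (Y(j, m) = √(2*j) = √2*√j)
Y(v, -2)*446 = (√2*√27)*446 = (√2*(3*√3))*446 = (3*√6)*446 = 1338*√6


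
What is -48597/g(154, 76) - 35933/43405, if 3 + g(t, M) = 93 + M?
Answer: -2115317663/7205230 ≈ -293.58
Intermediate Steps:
g(t, M) = 90 + M (g(t, M) = -3 + (93 + M) = 90 + M)
-48597/g(154, 76) - 35933/43405 = -48597/(90 + 76) - 35933/43405 = -48597/166 - 35933*1/43405 = -48597*1/166 - 35933/43405 = -48597/166 - 35933/43405 = -2115317663/7205230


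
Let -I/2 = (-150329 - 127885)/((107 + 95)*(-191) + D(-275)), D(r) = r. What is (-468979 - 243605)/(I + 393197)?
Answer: -27688876488/15277899401 ≈ -1.8123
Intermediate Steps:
I = -556428/38857 (I = -2*(-150329 - 127885)/((107 + 95)*(-191) - 275) = -(-556428)/(202*(-191) - 275) = -(-556428)/(-38582 - 275) = -(-556428)/(-38857) = -(-556428)*(-1)/38857 = -2*278214/38857 = -556428/38857 ≈ -14.320)
(-468979 - 243605)/(I + 393197) = (-468979 - 243605)/(-556428/38857 + 393197) = -712584/15277899401/38857 = -712584*38857/15277899401 = -27688876488/15277899401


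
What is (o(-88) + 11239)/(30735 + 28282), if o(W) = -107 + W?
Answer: 11044/59017 ≈ 0.18713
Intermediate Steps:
(o(-88) + 11239)/(30735 + 28282) = ((-107 - 88) + 11239)/(30735 + 28282) = (-195 + 11239)/59017 = 11044*(1/59017) = 11044/59017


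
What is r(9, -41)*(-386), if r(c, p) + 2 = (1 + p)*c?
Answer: 139732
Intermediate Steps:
r(c, p) = -2 + c*(1 + p) (r(c, p) = -2 + (1 + p)*c = -2 + c*(1 + p))
r(9, -41)*(-386) = (-2 + 9 + 9*(-41))*(-386) = (-2 + 9 - 369)*(-386) = -362*(-386) = 139732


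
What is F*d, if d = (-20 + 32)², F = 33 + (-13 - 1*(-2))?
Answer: 3168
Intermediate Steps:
F = 22 (F = 33 + (-13 + 2) = 33 - 11 = 22)
d = 144 (d = 12² = 144)
F*d = 22*144 = 3168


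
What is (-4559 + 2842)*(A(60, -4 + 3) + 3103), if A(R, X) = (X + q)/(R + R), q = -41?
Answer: -106545001/20 ≈ -5.3272e+6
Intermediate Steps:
A(R, X) = (-41 + X)/(2*R) (A(R, X) = (X - 41)/(R + R) = (-41 + X)/((2*R)) = (-41 + X)*(1/(2*R)) = (-41 + X)/(2*R))
(-4559 + 2842)*(A(60, -4 + 3) + 3103) = (-4559 + 2842)*((1/2)*(-41 + (-4 + 3))/60 + 3103) = -1717*((1/2)*(1/60)*(-41 - 1) + 3103) = -1717*((1/2)*(1/60)*(-42) + 3103) = -1717*(-7/20 + 3103) = -1717*62053/20 = -106545001/20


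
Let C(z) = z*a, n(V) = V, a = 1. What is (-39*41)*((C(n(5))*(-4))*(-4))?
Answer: -127920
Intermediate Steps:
C(z) = z (C(z) = z*1 = z)
(-39*41)*((C(n(5))*(-4))*(-4)) = (-39*41)*((5*(-4))*(-4)) = -(-31980)*(-4) = -1599*80 = -127920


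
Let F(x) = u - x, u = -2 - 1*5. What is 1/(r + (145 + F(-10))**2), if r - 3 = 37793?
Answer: 1/59700 ≈ 1.6750e-5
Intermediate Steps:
u = -7 (u = -2 - 5 = -7)
F(x) = -7 - x
r = 37796 (r = 3 + 37793 = 37796)
1/(r + (145 + F(-10))**2) = 1/(37796 + (145 + (-7 - 1*(-10)))**2) = 1/(37796 + (145 + (-7 + 10))**2) = 1/(37796 + (145 + 3)**2) = 1/(37796 + 148**2) = 1/(37796 + 21904) = 1/59700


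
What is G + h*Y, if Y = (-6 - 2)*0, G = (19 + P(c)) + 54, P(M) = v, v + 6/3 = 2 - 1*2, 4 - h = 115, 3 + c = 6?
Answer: 71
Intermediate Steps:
c = 3 (c = -3 + 6 = 3)
h = -111 (h = 4 - 1*115 = 4 - 115 = -111)
v = -2 (v = -2 + (2 - 1*2) = -2 + (2 - 2) = -2 + 0 = -2)
P(M) = -2
G = 71 (G = (19 - 2) + 54 = 17 + 54 = 71)
Y = 0 (Y = -8*0 = 0)
G + h*Y = 71 - 111*0 = 71 + 0 = 71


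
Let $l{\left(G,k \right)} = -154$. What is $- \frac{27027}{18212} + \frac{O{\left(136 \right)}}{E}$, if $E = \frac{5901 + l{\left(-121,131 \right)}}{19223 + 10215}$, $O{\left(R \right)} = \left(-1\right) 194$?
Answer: $- \frac{104163546233}{104664364} \approx -995.21$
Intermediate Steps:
$O{\left(R \right)} = -194$
$E = \frac{5747}{29438}$ ($E = \frac{5901 - 154}{19223 + 10215} = \frac{5747}{29438} \approx 0.19522$)
$- \frac{27027}{18212} + \frac{O{\left(136 \right)}}{E} = - \frac{27027}{18212} - \frac{194}{\frac{5747}{29438}} = \left(-27027\right) \frac{1}{18212} - \frac{5710972}{5747} = - \frac{27027}{18212} - \frac{5710972}{5747} = - \frac{104163546233}{104664364}$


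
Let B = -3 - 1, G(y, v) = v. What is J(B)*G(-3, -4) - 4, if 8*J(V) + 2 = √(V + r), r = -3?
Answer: -3 - I*√7/2 ≈ -3.0 - 1.3229*I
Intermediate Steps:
B = -4
J(V) = -¼ + √(-3 + V)/8 (J(V) = -¼ + √(V - 3)/8 = -¼ + √(-3 + V)/8)
J(B)*G(-3, -4) - 4 = (-¼ + √(-3 - 4)/8)*(-4) - 4 = (-¼ + √(-7)/8)*(-4) - 4 = (-¼ + (I*√7)/8)*(-4) - 4 = (-¼ + I*√7/8)*(-4) - 4 = (1 - I*√7/2) - 4 = -3 - I*√7/2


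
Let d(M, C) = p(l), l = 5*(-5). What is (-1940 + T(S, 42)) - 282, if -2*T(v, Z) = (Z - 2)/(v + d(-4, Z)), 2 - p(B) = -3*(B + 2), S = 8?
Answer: -131078/59 ≈ -2221.7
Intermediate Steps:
l = -25
p(B) = 8 + 3*B (p(B) = 2 - (-3)*(B + 2) = 2 - (-3)*(2 + B) = 2 - (-6 - 3*B) = 2 + (6 + 3*B) = 8 + 3*B)
d(M, C) = -67 (d(M, C) = 8 + 3*(-25) = 8 - 75 = -67)
T(v, Z) = -(-2 + Z)/(2*(-67 + v)) (T(v, Z) = -(Z - 2)/(2*(v - 67)) = -(-2 + Z)/(2*(-67 + v)))
(-1940 + T(S, 42)) - 282 = (-1940 + (2 - 1*42)/(2*(-67 + 8))) - 282 = (-1940 + (1/2)*(2 - 42)/(-59)) - 282 = (-1940 + (1/2)*(-1/59)*(-40)) - 282 = (-1940 + 20/59) - 282 = -114440/59 - 282 = -131078/59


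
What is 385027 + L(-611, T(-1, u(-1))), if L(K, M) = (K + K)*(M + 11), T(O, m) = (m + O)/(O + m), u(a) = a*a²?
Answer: 370363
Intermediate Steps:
u(a) = a³
T(O, m) = 1 (T(O, m) = (O + m)/(O + m) = 1)
L(K, M) = 2*K*(11 + M) (L(K, M) = (2*K)*(11 + M) = 2*K*(11 + M))
385027 + L(-611, T(-1, u(-1))) = 385027 + 2*(-611)*(11 + 1) = 385027 + 2*(-611)*12 = 385027 - 14664 = 370363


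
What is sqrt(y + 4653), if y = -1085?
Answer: 4*sqrt(223) ≈ 59.733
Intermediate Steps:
sqrt(y + 4653) = sqrt(-1085 + 4653) = sqrt(3568) = 4*sqrt(223)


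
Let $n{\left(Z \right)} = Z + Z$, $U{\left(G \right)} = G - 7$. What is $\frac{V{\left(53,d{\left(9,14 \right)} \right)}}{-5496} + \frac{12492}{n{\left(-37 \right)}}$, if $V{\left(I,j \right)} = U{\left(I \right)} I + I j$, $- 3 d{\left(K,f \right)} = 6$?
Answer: $- \frac{8603575}{50838} \approx -169.24$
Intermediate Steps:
$d{\left(K,f \right)} = -2$ ($d{\left(K,f \right)} = \left(- \frac{1}{3}\right) 6 = -2$)
$U{\left(G \right)} = -7 + G$
$n{\left(Z \right)} = 2 Z$
$V{\left(I,j \right)} = I j + I \left(-7 + I\right)$ ($V{\left(I,j \right)} = \left(-7 + I\right) I + I j = I \left(-7 + I\right) + I j = I j + I \left(-7 + I\right)$)
$\frac{V{\left(53,d{\left(9,14 \right)} \right)}}{-5496} + \frac{12492}{n{\left(-37 \right)}} = \frac{53 \left(-7 + 53 - 2\right)}{-5496} + \frac{12492}{2 \left(-37\right)} = 53 \cdot 44 \left(- \frac{1}{5496}\right) + \frac{12492}{-74} = 2332 \left(- \frac{1}{5496}\right) + 12492 \left(- \frac{1}{74}\right) = - \frac{583}{1374} - \frac{6246}{37} = - \frac{8603575}{50838}$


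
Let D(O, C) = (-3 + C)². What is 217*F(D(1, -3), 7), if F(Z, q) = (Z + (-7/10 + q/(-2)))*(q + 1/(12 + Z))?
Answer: 3875837/80 ≈ 48448.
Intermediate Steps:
F(Z, q) = (q + 1/(12 + Z))*(-7/10 + Z - q/2) (F(Z, q) = (Z + (-7*⅒ + q*(-½)))*(q + 1/(12 + Z)) = (Z + (-7/10 - q/2))*(q + 1/(12 + Z)) = (-7/10 + Z - q/2)*(q + 1/(12 + Z)) = (q + 1/(12 + Z))*(-7/10 + Z - q/2))
217*F(D(1, -3), 7) = 217*((-7 - 89*7 - 60*7² + 10*(-3 - 3)² - 5*(-3 - 3)²*7² + 10*7*((-3 - 3)²)² + 113*(-3 - 3)²*7)/(10*(12 + (-3 - 3)²))) = 217*((-7 - 623 - 60*49 + 10*(-6)² - 5*(-6)²*49 + 10*7*((-6)²)² + 113*(-6)²*7)/(10*(12 + (-6)²))) = 217*((-7 - 623 - 2940 + 10*36 - 5*36*49 + 10*7*36² + 113*36*7)/(10*(12 + 36))) = 217*((⅒)*(-7 - 623 - 2940 + 360 - 8820 + 10*7*1296 + 28476)/48) = 217*((⅒)*(1/48)*(-7 - 623 - 2940 + 360 - 8820 + 90720 + 28476)) = 217*((⅒)*(1/48)*107166) = 217*(17861/80) = 3875837/80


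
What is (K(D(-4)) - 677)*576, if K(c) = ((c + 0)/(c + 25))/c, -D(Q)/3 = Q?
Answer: -14427648/37 ≈ -3.8994e+5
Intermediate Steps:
D(Q) = -3*Q
K(c) = 1/(25 + c) (K(c) = (c/(25 + c))/c = 1/(25 + c))
(K(D(-4)) - 677)*576 = (1/(25 - 3*(-4)) - 677)*576 = (1/(25 + 12) - 677)*576 = (1/37 - 677)*576 = -25048/37*576 = -14427648/37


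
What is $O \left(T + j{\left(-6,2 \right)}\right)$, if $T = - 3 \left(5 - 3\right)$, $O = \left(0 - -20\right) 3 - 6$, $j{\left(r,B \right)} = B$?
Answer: $-216$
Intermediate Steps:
$O = 54$ ($O = \left(0 + 20\right) 3 - 6 = 20 \cdot 3 - 6 = 60 - 6 = 54$)
$T = -6$ ($T = \left(-3\right) 2 = -6$)
$O \left(T + j{\left(-6,2 \right)}\right) = 54 \left(-6 + 2\right) = 54 \left(-4\right) = -216$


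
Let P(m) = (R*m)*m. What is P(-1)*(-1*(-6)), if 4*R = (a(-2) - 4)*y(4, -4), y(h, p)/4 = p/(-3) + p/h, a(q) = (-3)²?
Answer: 10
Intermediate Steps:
a(q) = 9
y(h, p) = -4*p/3 + 4*p/h (y(h, p) = 4*(p/(-3) + p/h) = 4*(p*(-⅓) + p/h) = 4*(-p/3 + p/h) = -4*p/3 + 4*p/h)
R = 5/3 (R = ((9 - 4)*((4/3)*(-4)*(3 - 1*4)/4))/4 = (5*((4/3)*(-4)*(¼)*(3 - 4)))/4 = (5*((4/3)*(-4)*(¼)*(-1)))/4 = (5*(4/3))/4 = (¼)*(20/3) = 5/3 ≈ 1.6667)
P(m) = 5*m²/3 (P(m) = (5*m/3)*m = 5*m²/3)
P(-1)*(-1*(-6)) = ((5/3)*(-1)²)*(-1*(-6)) = ((5/3)*1)*6 = (5/3)*6 = 10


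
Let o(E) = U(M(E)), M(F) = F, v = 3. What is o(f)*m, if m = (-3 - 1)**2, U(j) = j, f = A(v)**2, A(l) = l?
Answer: 144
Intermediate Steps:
f = 9 (f = 3**2 = 9)
m = 16 (m = (-4)**2 = 16)
o(E) = E
o(f)*m = 9*16 = 144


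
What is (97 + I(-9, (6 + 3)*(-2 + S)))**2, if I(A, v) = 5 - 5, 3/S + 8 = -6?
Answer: 9409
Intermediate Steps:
S = -3/14 (S = 3/(-8 - 6) = 3/(-14) = 3*(-1/14) = -3/14 ≈ -0.21429)
I(A, v) = 0
(97 + I(-9, (6 + 3)*(-2 + S)))**2 = (97 + 0)**2 = 97**2 = 9409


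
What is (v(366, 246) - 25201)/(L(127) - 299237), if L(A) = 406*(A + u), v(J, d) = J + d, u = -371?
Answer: 24589/398301 ≈ 0.061735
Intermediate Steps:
L(A) = -150626 + 406*A (L(A) = 406*(A - 371) = 406*(-371 + A) = -150626 + 406*A)
(v(366, 246) - 25201)/(L(127) - 299237) = ((366 + 246) - 25201)/((-150626 + 406*127) - 299237) = (612 - 25201)/((-150626 + 51562) - 299237) = -24589/(-99064 - 299237) = -24589/(-398301) = -24589*(-1/398301) = 24589/398301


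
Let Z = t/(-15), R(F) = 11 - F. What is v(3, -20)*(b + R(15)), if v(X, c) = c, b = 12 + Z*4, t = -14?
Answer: -704/3 ≈ -234.67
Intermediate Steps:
Z = 14/15 (Z = -14/(-15) = -14*(-1/15) = 14/15 ≈ 0.93333)
b = 236/15 (b = 12 + (14/15)*4 = 12 + 56/15 = 236/15 ≈ 15.733)
v(3, -20)*(b + R(15)) = -20*(236/15 + (11 - 1*15)) = -20*(236/15 + (11 - 15)) = -20*(236/15 - 4) = -20*176/15 = -704/3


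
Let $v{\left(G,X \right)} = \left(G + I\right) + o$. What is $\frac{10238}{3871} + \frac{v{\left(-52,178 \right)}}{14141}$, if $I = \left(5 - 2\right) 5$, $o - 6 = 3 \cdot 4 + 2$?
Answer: $\frac{1831769}{692909} \approx 2.6436$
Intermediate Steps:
$o = 20$ ($o = 6 + \left(3 \cdot 4 + 2\right) = 6 + \left(12 + 2\right) = 6 + 14 = 20$)
$I = 15$ ($I = 3 \cdot 5 = 15$)
$v{\left(G,X \right)} = 35 + G$ ($v{\left(G,X \right)} = \left(G + 15\right) + 20 = \left(15 + G\right) + 20 = 35 + G$)
$\frac{10238}{3871} + \frac{v{\left(-52,178 \right)}}{14141} = \frac{10238}{3871} + \frac{35 - 52}{14141} = 10238 \cdot \frac{1}{3871} - \frac{17}{14141} = \frac{10238}{3871} - \frac{17}{14141} = \frac{1831769}{692909}$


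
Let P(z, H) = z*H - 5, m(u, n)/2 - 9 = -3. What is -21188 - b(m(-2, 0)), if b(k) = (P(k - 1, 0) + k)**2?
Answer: -21237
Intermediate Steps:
m(u, n) = 12 (m(u, n) = 18 + 2*(-3) = 18 - 6 = 12)
P(z, H) = -5 + H*z (P(z, H) = H*z - 5 = -5 + H*z)
b(k) = (-5 + k)**2 (b(k) = ((-5 + 0*(k - 1)) + k)**2 = ((-5 + 0*(-1 + k)) + k)**2 = ((-5 + 0) + k)**2 = (-5 + k)**2)
-21188 - b(m(-2, 0)) = -21188 - (-5 + 12)**2 = -21188 - 1*7**2 = -21188 - 1*49 = -21188 - 49 = -21237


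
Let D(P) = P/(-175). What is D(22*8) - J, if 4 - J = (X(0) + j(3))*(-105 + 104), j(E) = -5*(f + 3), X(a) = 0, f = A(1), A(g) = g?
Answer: 2624/175 ≈ 14.994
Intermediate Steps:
f = 1
j(E) = -20 (j(E) = -5*(1 + 3) = -5*4 = -20)
D(P) = -P/175 (D(P) = P*(-1/175) = -P/175)
J = -16 (J = 4 - (0 - 20)*(-105 + 104) = 4 - (-20)*(-1) = 4 - 1*20 = 4 - 20 = -16)
D(22*8) - J = -22*8/175 - 1*(-16) = -1/175*176 + 16 = -176/175 + 16 = 2624/175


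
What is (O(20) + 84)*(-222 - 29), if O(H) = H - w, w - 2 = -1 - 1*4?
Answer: -26857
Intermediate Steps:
w = -3 (w = 2 + (-1 - 1*4) = 2 + (-1 - 4) = 2 - 5 = -3)
O(H) = 3 + H (O(H) = H - 1*(-3) = H + 3 = 3 + H)
(O(20) + 84)*(-222 - 29) = ((3 + 20) + 84)*(-222 - 29) = (23 + 84)*(-251) = 107*(-251) = -26857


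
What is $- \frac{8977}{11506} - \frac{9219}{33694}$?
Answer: $- \frac{102136213}{96920791} \approx -1.0538$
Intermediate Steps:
$- \frac{8977}{11506} - \frac{9219}{33694} = - \frac{102136213}{96920791}$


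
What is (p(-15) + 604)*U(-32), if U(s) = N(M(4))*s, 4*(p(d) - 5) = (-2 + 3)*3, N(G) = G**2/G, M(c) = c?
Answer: -78048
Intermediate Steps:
N(G) = G
p(d) = 23/4 (p(d) = 5 + ((-2 + 3)*3)/4 = 5 + (1*3)/4 = 5 + (1/4)*3 = 5 + 3/4 = 23/4)
U(s) = 4*s
(p(-15) + 604)*U(-32) = (23/4 + 604)*(4*(-32)) = (2439/4)*(-128) = -78048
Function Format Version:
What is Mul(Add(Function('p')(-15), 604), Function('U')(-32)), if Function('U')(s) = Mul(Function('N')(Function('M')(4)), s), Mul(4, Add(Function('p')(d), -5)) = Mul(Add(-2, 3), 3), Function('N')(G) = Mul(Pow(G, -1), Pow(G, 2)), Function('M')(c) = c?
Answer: -78048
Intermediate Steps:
Function('N')(G) = G
Function('p')(d) = Rational(23, 4) (Function('p')(d) = Add(5, Mul(Rational(1, 4), Mul(Add(-2, 3), 3))) = Add(5, Mul(Rational(1, 4), Mul(1, 3))) = Add(5, Mul(Rational(1, 4), 3)) = Add(5, Rational(3, 4)) = Rational(23, 4))
Function('U')(s) = Mul(4, s)
Mul(Add(Function('p')(-15), 604), Function('U')(-32)) = Mul(Add(Rational(23, 4), 604), Mul(4, -32)) = Mul(Rational(2439, 4), -128) = -78048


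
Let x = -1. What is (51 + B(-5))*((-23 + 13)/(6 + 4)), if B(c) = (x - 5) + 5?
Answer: -50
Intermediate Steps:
B(c) = -1 (B(c) = (-1 - 5) + 5 = -6 + 5 = -1)
(51 + B(-5))*((-23 + 13)/(6 + 4)) = (51 - 1)*((-23 + 13)/(6 + 4)) = 50*(-10/10) = 50*(-10*⅒) = 50*(-1) = -50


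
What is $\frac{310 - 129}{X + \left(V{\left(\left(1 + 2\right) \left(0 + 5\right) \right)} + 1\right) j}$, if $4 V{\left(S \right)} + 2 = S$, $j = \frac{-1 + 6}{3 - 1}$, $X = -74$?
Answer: $- \frac{1448}{507} \approx -2.856$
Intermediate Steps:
$j = \frac{5}{2} \approx 2.5$
$V{\left(S \right)} = - \frac{1}{2} + \frac{S}{4}$
$\frac{310 - 129}{X + \left(V{\left(\left(1 + 2\right) \left(0 + 5\right) \right)} + 1\right) j} = \frac{310 - 129}{-74 + \left(\left(- \frac{1}{2} + \frac{\left(1 + 2\right) \left(0 + 5\right)}{4}\right) + 1\right) \frac{5}{2}} = \frac{181}{-74 + \left(\left(- \frac{1}{2} + \frac{3 \cdot 5}{4}\right) + 1\right) \frac{5}{2}} = \frac{181}{-74 + \left(\left(- \frac{1}{2} + \frac{1}{4} \cdot 15\right) + 1\right) \frac{5}{2}} = \frac{181}{-74 + \left(\left(- \frac{1}{2} + \frac{15}{4}\right) + 1\right) \frac{5}{2}} = \frac{181}{-74 + \left(\frac{13}{4} + 1\right) \frac{5}{2}} = \frac{181}{-74 + \frac{17}{4} \cdot \frac{5}{2}} = \frac{181}{-74 + \frac{85}{8}} = \frac{181}{- \frac{507}{8}} = 181 \left(- \frac{8}{507}\right) = - \frac{1448}{507}$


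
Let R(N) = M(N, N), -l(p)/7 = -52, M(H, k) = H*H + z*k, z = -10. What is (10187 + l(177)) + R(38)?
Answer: 11615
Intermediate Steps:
M(H, k) = H² - 10*k (M(H, k) = H*H - 10*k = H² - 10*k)
l(p) = 364 (l(p) = -7*(-52) = 364)
R(N) = N² - 10*N
(10187 + l(177)) + R(38) = (10187 + 364) + 38*(-10 + 38) = 10551 + 38*28 = 10551 + 1064 = 11615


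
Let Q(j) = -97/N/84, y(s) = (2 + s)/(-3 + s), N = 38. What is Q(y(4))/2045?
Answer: -97/6527640 ≈ -1.4860e-5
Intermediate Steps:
y(s) = (2 + s)/(-3 + s)
Q(j) = -97/3192 (Q(j) = -97/38/84 = -97*1/38*(1/84) = -97/38*1/84 = -97/3192)
Q(y(4))/2045 = -97/3192/2045 = -97/3192*1/2045 = -97/6527640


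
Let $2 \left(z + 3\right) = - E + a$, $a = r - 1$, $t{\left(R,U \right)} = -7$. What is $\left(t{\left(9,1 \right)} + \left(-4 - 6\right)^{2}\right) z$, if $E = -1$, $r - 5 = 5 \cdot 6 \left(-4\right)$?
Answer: $- \frac{11253}{2} \approx -5626.5$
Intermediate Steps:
$r = -115$ ($r = 5 + 5 \cdot 6 \left(-4\right) = 5 + 30 \left(-4\right) = 5 - 120 = -115$)
$a = -116$ ($a = -115 - 1 = -116$)
$z = - \frac{121}{2}$ ($z = -3 + \frac{\left(-1\right) \left(-1\right) - 116}{2} = -3 + \frac{1 - 116}{2} = -3 + \frac{1}{2} \left(-115\right) = -3 - \frac{115}{2} = - \frac{121}{2} \approx -60.5$)
$\left(t{\left(9,1 \right)} + \left(-4 - 6\right)^{2}\right) z = \left(-7 + \left(-4 - 6\right)^{2}\right) \left(- \frac{121}{2}\right) = \left(-7 + \left(-10\right)^{2}\right) \left(- \frac{121}{2}\right) = \left(-7 + 100\right) \left(- \frac{121}{2}\right) = 93 \left(- \frac{121}{2}\right) = - \frac{11253}{2}$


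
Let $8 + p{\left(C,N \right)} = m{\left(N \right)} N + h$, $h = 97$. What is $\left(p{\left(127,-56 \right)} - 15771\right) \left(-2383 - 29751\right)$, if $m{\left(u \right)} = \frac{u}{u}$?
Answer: $505724892$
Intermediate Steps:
$m{\left(u \right)} = 1$
$p{\left(C,N \right)} = 89 + N$ ($p{\left(C,N \right)} = -8 + \left(1 N + 97\right) = -8 + \left(N + 97\right) = -8 + \left(97 + N\right) = 89 + N$)
$\left(p{\left(127,-56 \right)} - 15771\right) \left(-2383 - 29751\right) = \left(\left(89 - 56\right) - 15771\right) \left(-2383 - 29751\right) = \left(33 - 15771\right) \left(-32134\right) = \left(-15738\right) \left(-32134\right) = 505724892$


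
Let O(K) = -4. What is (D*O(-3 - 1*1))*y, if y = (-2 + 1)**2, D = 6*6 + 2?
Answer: -152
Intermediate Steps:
D = 38 (D = 36 + 2 = 38)
y = 1 (y = (-1)**2 = 1)
(D*O(-3 - 1*1))*y = (38*(-4))*1 = -152*1 = -152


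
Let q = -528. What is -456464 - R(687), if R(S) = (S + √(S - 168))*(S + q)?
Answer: -565697 - 159*√519 ≈ -5.6932e+5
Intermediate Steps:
R(S) = (-528 + S)*(S + √(-168 + S)) (R(S) = (S + √(S - 168))*(S - 528) = (S + √(-168 + S))*(-528 + S) = (-528 + S)*(S + √(-168 + S)))
-456464 - R(687) = -456464 - (687² - 528*687 - 528*√(-168 + 687) + 687*√(-168 + 687)) = -456464 - (471969 - 362736 - 528*√519 + 687*√519) = -456464 - (109233 + 159*√519) = -456464 + (-109233 - 159*√519) = -565697 - 159*√519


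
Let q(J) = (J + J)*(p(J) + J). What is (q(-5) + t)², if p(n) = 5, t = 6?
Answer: 36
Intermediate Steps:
q(J) = 2*J*(5 + J) (q(J) = (J + J)*(5 + J) = (2*J)*(5 + J) = 2*J*(5 + J))
(q(-5) + t)² = (2*(-5)*(5 - 5) + 6)² = (2*(-5)*0 + 6)² = (0 + 6)² = 6² = 36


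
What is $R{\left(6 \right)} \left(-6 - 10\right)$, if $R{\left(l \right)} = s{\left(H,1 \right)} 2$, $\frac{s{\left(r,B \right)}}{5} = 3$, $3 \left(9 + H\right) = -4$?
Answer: $-480$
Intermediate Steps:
$H = - \frac{31}{3}$ ($H = -9 + \frac{1}{3} \left(-4\right) = -9 - \frac{4}{3} = - \frac{31}{3} \approx -10.333$)
$s{\left(r,B \right)} = 15$ ($s{\left(r,B \right)} = 5 \cdot 3 = 15$)
$R{\left(l \right)} = 30$ ($R{\left(l \right)} = 15 \cdot 2 = 30$)
$R{\left(6 \right)} \left(-6 - 10\right) = 30 \left(-6 - 10\right) = 30 \left(-16\right) = -480$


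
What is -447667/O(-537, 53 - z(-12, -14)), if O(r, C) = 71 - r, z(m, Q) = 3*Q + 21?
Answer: -447667/608 ≈ -736.29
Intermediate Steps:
z(m, Q) = 21 + 3*Q
-447667/O(-537, 53 - z(-12, -14)) = -447667/(71 - 1*(-537)) = -447667/(71 + 537) = -447667/608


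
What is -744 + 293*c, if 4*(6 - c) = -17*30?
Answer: 76743/2 ≈ 38372.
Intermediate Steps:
c = 267/2 (c = 6 - (-17)*30/4 = 6 - ¼*(-510) = 6 + 255/2 = 267/2 ≈ 133.50)
-744 + 293*c = -744 + 293*(267/2) = -744 + 78231/2 = 76743/2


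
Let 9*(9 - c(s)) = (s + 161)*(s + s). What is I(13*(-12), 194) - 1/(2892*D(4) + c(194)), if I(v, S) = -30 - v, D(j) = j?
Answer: 4226931/33547 ≈ 126.00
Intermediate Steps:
c(s) = 9 - 2*s*(161 + s)/9 (c(s) = 9 - (s + 161)*(s + s)/9 = 9 - (161 + s)*2*s/9 = 9 - 2*s*(161 + s)/9)
I(13*(-12), 194) - 1/(2892*D(4) + c(194)) = (-30 - 13*(-12)) - 1/(2892*4 + (9 - 322/9*194 - 2/9*194**2)) = (-30 - 1*(-156)) - 1/(11568 + (9 - 62468/9 - 2/9*37636)) = (-30 + 156) - 1/(11568 + (9 - 62468/9 - 75272/9)) = 126 - 1/(11568 - 137659/9) = 126 - 1/(-33547/9) = 126 - 1*(-9/33547) = 126 + 9/33547 = 4226931/33547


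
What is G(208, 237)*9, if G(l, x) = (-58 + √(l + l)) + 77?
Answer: 171 + 36*√26 ≈ 354.56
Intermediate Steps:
G(l, x) = 19 + √2*√l (G(l, x) = (-58 + √(2*l)) + 77 = (-58 + √2*√l) + 77 = 19 + √2*√l)
G(208, 237)*9 = (19 + √2*√208)*9 = (19 + √2*(4*√13))*9 = (19 + 4*√26)*9 = 171 + 36*√26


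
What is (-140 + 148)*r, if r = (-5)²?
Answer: 200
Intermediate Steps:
r = 25
(-140 + 148)*r = (-140 + 148)*25 = 8*25 = 200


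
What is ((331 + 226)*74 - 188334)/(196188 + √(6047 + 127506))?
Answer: -28862393808/38489597791 + 147116*√133553/38489597791 ≈ -0.74848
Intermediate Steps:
((331 + 226)*74 - 188334)/(196188 + √(6047 + 127506)) = (557*74 - 188334)/(196188 + √133553) = (41218 - 188334)/(196188 + √133553) = -147116/(196188 + √133553)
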